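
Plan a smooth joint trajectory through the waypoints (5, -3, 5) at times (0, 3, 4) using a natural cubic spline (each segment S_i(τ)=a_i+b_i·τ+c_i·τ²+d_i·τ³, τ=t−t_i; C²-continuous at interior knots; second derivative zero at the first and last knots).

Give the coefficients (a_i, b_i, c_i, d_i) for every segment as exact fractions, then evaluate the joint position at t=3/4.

Δ: Δ0=-8/3, Δ1=8
row 1: diag=8, rhs=64; c'=1/8, d'=8
back: M1=8
M: M0=0, M1=8, M2=0
seg 0: a=5, c=M0/2=0, d=(M1−M0)/(6·3)=4/9, b=Δ0−h0·(2M0+M1)/6=-20/3
seg 1: a=-3, c=M1/2=4, d=(M2−M1)/(6·1)=-4/3, b=Δ1−h1·(2M1+M2)/6=16/3
t_q=3/4 → seg 0, τ=3/4; S=5+-20/3·τ+0·τ²+4/9·τ³=3/16

  seg 0: a=5 b=-20/3 c=0 d=4/9
  seg 1: a=-3 b=16/3 c=4 d=-4/3
S(3/4) = 3/16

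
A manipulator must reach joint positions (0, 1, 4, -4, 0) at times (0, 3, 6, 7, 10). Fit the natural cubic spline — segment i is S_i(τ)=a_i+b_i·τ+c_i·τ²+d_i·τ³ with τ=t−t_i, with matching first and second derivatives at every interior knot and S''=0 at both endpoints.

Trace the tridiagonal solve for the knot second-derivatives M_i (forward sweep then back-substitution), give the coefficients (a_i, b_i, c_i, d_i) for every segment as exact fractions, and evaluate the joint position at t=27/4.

  seg 0: a=0 b=-35/38 c=0 d=143/1026
  seg 1: a=1 b=54/19 c=143/114 d=-71/114
  seg 2: a=4 b=-245/38 c=-248/57 d=319/114
  seg 3: a=-4 b=-385/57 c=461/114 d=-461/1026
S(27/4) = -5113/2432

Δ: Δ0=1/3, Δ1=1, Δ2=-8, Δ3=4/3
row 1: diag=12, rhs=4; c'=1/4, d'=1/3
row 2: denom=8−3·1/4=29/4; d'=(-54−3·1/3)/(29/4)=-220/29
row 3: denom=8−1·4/29=228/29; d'=(56−1·-220/29)/(228/29)=461/57
back: M3=461/57
back: M2=-220/29−4/29·461/57=-496/57
back: M1=1/3−1/4·-496/57=143/57
M: M0=0, M1=143/57, M2=-496/57, M3=461/57, M4=0
seg 0: a=0, c=M0/2=0, d=(M1−M0)/(6·3)=143/1026, b=Δ0−h0·(2M0+M1)/6=-35/38
seg 1: a=1, c=M1/2=143/114, d=(M2−M1)/(6·3)=-71/114, b=Δ1−h1·(2M1+M2)/6=54/19
seg 2: a=4, c=M2/2=-248/57, d=(M3−M2)/(6·1)=319/114, b=Δ2−h2·(2M2+M3)/6=-245/38
seg 3: a=-4, c=M3/2=461/114, d=(M4−M3)/(6·3)=-461/1026, b=Δ3−h3·(2M3+M4)/6=-385/57
t_q=27/4 → seg 2, τ=3/4; S=4+-245/38·τ+-248/57·τ²+319/114·τ³=-5113/2432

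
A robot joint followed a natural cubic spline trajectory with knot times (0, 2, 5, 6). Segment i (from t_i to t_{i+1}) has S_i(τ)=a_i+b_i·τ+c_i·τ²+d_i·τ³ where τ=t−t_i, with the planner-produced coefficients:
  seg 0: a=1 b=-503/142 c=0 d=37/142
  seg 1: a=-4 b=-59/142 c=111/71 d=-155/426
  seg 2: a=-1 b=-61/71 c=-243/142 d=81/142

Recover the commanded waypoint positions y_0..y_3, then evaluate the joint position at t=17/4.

y_0 = S_0(0) = a_0 = 1
y_1 = S_1(0) = a_1 = -4
y_2 = S_2(0) = a_2 = -1
y_3 = S_2(1) = -3
t_q=17/4 is in segment 1 (τ=9/4); S_1(τ)=-10585/9088

y_0=1 y_1=-4 y_2=-1 y_3=-3
S(17/4) = -10585/9088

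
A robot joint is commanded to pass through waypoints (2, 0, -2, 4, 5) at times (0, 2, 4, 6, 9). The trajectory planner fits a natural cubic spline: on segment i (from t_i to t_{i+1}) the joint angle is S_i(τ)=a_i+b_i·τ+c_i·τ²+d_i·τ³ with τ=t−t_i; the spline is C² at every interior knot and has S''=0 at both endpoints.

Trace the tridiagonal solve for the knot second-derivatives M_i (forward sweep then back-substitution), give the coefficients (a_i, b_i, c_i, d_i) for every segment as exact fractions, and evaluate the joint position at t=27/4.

Δ: Δ0=-1, Δ1=-1, Δ2=3, Δ3=1/3
row 1: diag=8, rhs=0; c'=1/4, d'=0
row 2: denom=8−2·1/4=15/2; d'=(24−2·0)/(15/2)=16/5
row 3: denom=10−2·4/15=142/15; d'=(-16−2·16/5)/(142/15)=-168/71
back: M3=-168/71
back: M2=16/5−4/15·-168/71=272/71
back: M1=0−1/4·272/71=-68/71
M: M0=0, M1=-68/71, M2=272/71, M3=-168/71, M4=0
seg 0: a=2, c=M0/2=0, d=(M1−M0)/(6·2)=-17/213, b=Δ0−h0·(2M0+M1)/6=-145/213
seg 1: a=0, c=M1/2=-34/71, d=(M2−M1)/(6·2)=85/213, b=Δ1−h1·(2M1+M2)/6=-349/213
seg 2: a=-2, c=M2/2=136/71, d=(M3−M2)/(6·2)=-110/213, b=Δ2−h2·(2M2+M3)/6=263/213
seg 3: a=4, c=M3/2=-84/71, d=(M4−M3)/(6·3)=28/213, b=Δ3−h3·(2M3+M4)/6=575/213
t_q=27/4 → seg 3, τ=3/4; S=4+575/213·τ+-84/71·τ²+28/213·τ³=6151/1136

  seg 0: a=2 b=-145/213 c=0 d=-17/213
  seg 1: a=0 b=-349/213 c=-34/71 d=85/213
  seg 2: a=-2 b=263/213 c=136/71 d=-110/213
  seg 3: a=4 b=575/213 c=-84/71 d=28/213
S(27/4) = 6151/1136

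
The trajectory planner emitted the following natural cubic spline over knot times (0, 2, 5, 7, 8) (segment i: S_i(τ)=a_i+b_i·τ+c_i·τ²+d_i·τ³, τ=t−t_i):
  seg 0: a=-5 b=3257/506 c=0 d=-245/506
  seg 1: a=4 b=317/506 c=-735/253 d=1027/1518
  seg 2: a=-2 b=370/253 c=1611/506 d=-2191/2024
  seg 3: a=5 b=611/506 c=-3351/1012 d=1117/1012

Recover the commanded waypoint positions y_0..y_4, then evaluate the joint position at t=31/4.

y_0 = S_0(0) = a_0 = -5
y_1 = S_1(0) = a_1 = 4
y_2 = S_2(0) = a_2 = -2
y_3 = S_3(0) = a_3 = 5
y_4 = S_3(1) = 4
t_q=31/4 is in segment 3 (τ=3/4); S_3(τ)=292019/64768

y_0=-5 y_1=4 y_2=-2 y_3=5 y_4=4
S(31/4) = 292019/64768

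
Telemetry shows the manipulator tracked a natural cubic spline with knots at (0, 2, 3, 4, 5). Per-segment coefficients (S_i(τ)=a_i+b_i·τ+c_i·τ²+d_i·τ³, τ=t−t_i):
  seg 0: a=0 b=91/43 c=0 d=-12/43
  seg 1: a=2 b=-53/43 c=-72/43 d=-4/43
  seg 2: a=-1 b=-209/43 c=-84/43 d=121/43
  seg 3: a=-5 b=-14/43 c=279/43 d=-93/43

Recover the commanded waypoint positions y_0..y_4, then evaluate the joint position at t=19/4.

y_0=0 y_1=2 y_2=-1 y_3=-5 y_4=-1
S(19/4) = -6899/2752

y_0 = S_0(0) = a_0 = 0
y_1 = S_1(0) = a_1 = 2
y_2 = S_2(0) = a_2 = -1
y_3 = S_3(0) = a_3 = -5
y_4 = S_3(1) = -1
t_q=19/4 is in segment 3 (τ=3/4); S_3(τ)=-6899/2752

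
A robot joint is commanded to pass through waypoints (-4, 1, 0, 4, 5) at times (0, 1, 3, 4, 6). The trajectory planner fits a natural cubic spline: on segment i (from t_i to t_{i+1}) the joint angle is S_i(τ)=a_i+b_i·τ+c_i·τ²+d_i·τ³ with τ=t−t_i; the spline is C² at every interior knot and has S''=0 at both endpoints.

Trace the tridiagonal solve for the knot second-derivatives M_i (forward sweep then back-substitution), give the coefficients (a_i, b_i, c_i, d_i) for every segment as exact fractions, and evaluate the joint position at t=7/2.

Δ: Δ0=5, Δ1=-1/2, Δ2=4, Δ3=1/2
row 1: diag=6, rhs=-33; c'=1/3, d'=-11/2
row 2: denom=6−2·1/3=16/3; d'=(27−2·-11/2)/(16/3)=57/8
row 3: denom=6−1·3/16=93/16; d'=(-21−1·57/8)/(93/16)=-150/31
back: M3=-150/31
back: M2=57/8−3/16·-150/31=249/31
back: M1=-11/2−1/3·249/31=-507/62
M: M0=0, M1=-507/62, M2=249/31, M3=-150/31, M4=0
seg 0: a=-4, c=M0/2=0, d=(M1−M0)/(6·1)=-169/124, b=Δ0−h0·(2M0+M1)/6=789/124
seg 1: a=1, c=M1/2=-507/124, d=(M2−M1)/(6·2)=335/248, b=Δ1−h1·(2M1+M2)/6=141/62
seg 2: a=0, c=M2/2=249/62, d=(M3−M2)/(6·1)=-133/62, b=Δ2−h2·(2M2+M3)/6=66/31
seg 3: a=4, c=M3/2=-75/31, d=(M4−M3)/(6·2)=25/62, b=Δ3−h3·(2M3+M4)/6=231/62
t_q=7/2 → seg 2, τ=1/2; S=0+66/31·τ+249/62·τ²+-133/62·τ³=893/496

  seg 0: a=-4 b=789/124 c=0 d=-169/124
  seg 1: a=1 b=141/62 c=-507/124 d=335/248
  seg 2: a=0 b=66/31 c=249/62 d=-133/62
  seg 3: a=4 b=231/62 c=-75/31 d=25/62
S(7/2) = 893/496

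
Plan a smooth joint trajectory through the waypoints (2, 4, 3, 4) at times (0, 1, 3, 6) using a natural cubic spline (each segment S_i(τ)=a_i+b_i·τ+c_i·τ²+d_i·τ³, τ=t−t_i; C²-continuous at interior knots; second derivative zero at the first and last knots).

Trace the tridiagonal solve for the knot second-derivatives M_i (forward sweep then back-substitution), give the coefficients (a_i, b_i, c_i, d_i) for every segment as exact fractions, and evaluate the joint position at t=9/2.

  seg 0: a=2 b=52/21 c=0 d=-10/21
  seg 1: a=4 b=22/21 c=-10/7 d=55/168
  seg 2: a=3 b=-31/42 c=15/28 d=-5/84
S(9/2) = 649/224

Δ: Δ0=2, Δ1=-1/2, Δ2=1/3
row 1: diag=6, rhs=-15; c'=1/3, d'=-5/2
row 2: denom=10−2·1/3=28/3; d'=(5−2·-5/2)/(28/3)=15/14
back: M2=15/14
back: M1=-5/2−1/3·15/14=-20/7
M: M0=0, M1=-20/7, M2=15/14, M3=0
seg 0: a=2, c=M0/2=0, d=(M1−M0)/(6·1)=-10/21, b=Δ0−h0·(2M0+M1)/6=52/21
seg 1: a=4, c=M1/2=-10/7, d=(M2−M1)/(6·2)=55/168, b=Δ1−h1·(2M1+M2)/6=22/21
seg 2: a=3, c=M2/2=15/28, d=(M3−M2)/(6·3)=-5/84, b=Δ2−h2·(2M2+M3)/6=-31/42
t_q=9/2 → seg 2, τ=3/2; S=3+-31/42·τ+15/28·τ²+-5/84·τ³=649/224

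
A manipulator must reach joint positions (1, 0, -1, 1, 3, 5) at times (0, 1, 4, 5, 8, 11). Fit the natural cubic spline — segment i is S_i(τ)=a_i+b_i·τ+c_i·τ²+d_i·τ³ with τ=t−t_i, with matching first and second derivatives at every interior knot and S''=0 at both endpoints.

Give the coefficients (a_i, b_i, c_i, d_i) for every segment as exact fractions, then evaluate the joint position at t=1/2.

Δ: Δ0=-1, Δ1=-1/3, Δ2=2, Δ3=2/3, Δ4=2/3
row 1: diag=8, rhs=4; c'=3/8, d'=1/2
row 2: denom=8−3·3/8=55/8; d'=(14−3·1/2)/(55/8)=20/11
row 3: denom=8−1·8/55=432/55; d'=(-8−1·20/11)/(432/55)=-5/4
row 4: denom=12−3·55/144=521/48; d'=(0−3·-5/4)/(521/48)=180/521
back: M4=180/521
back: M3=-5/4−55/144·180/521=-720/521
back: M2=20/11−8/55·-720/521=1052/521
back: M1=1/2−3/8·1052/521=-134/521
M: M0=0, M1=-134/521, M2=1052/521, M3=-720/521, M4=180/521, M5=0
seg 0: a=1, c=M0/2=0, d=(M1−M0)/(6·1)=-67/1563, b=Δ0−h0·(2M0+M1)/6=-1496/1563
seg 1: a=0, c=M1/2=-67/521, d=(M2−M1)/(6·3)=593/4689, b=Δ1−h1·(2M1+M2)/6=-1697/1563
seg 2: a=-1, c=M2/2=526/521, d=(M3−M2)/(6·1)=-886/1563, b=Δ2−h2·(2M2+M3)/6=2434/1563
seg 3: a=1, c=M3/2=-360/521, d=(M4−M3)/(6·3)=50/521, b=Δ3−h3·(2M3+M4)/6=2932/1563
seg 4: a=3, c=M4/2=90/521, d=(M5−M4)/(6·3)=-10/521, b=Δ4−h4·(2M4+M5)/6=502/1563
t_q=1/2 → seg 0, τ=1/2; S=1+-1496/1563·τ+0·τ²+-67/1563·τ³=2151/4168

  seg 0: a=1 b=-1496/1563 c=0 d=-67/1563
  seg 1: a=0 b=-1697/1563 c=-67/521 d=593/4689
  seg 2: a=-1 b=2434/1563 c=526/521 d=-886/1563
  seg 3: a=1 b=2932/1563 c=-360/521 d=50/521
  seg 4: a=3 b=502/1563 c=90/521 d=-10/521
S(1/2) = 2151/4168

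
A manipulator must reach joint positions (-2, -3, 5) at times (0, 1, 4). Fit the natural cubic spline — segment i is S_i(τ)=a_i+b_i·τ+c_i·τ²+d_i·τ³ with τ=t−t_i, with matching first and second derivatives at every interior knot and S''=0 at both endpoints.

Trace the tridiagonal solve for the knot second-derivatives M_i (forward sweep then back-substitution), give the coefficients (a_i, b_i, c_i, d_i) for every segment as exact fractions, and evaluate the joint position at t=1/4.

Δ: Δ0=-1, Δ1=8/3
row 1: diag=8, rhs=22; c'=3/8, d'=11/4
back: M1=11/4
M: M0=0, M1=11/4, M2=0
seg 0: a=-2, c=M0/2=0, d=(M1−M0)/(6·1)=11/24, b=Δ0−h0·(2M0+M1)/6=-35/24
seg 1: a=-3, c=M1/2=11/8, d=(M2−M1)/(6·3)=-11/72, b=Δ1−h1·(2M1+M2)/6=-1/12
t_q=1/4 → seg 0, τ=1/4; S=-2+-35/24·τ+0·τ²+11/24·τ³=-1207/512

  seg 0: a=-2 b=-35/24 c=0 d=11/24
  seg 1: a=-3 b=-1/12 c=11/8 d=-11/72
S(1/4) = -1207/512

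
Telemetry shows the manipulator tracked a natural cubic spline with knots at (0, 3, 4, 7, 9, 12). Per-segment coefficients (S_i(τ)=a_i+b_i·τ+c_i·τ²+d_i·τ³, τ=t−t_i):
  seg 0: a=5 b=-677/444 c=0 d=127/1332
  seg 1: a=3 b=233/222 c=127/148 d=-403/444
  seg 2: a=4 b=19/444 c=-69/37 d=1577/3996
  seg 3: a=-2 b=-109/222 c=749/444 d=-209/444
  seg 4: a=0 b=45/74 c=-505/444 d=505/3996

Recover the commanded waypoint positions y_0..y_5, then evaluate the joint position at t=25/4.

y_0 = S_0(0) = a_0 = 5
y_1 = S_1(0) = a_1 = 3
y_2 = S_2(0) = a_2 = 4
y_3 = S_3(0) = a_3 = -2
y_4 = S_4(0) = a_4 = 0
y_5 = S_4(3) = -5
t_q=25/4 is in segment 2 (τ=9/4); S_2(τ)=-8045/9472

y_0=5 y_1=3 y_2=4 y_3=-2 y_4=0 y_5=-5
S(25/4) = -8045/9472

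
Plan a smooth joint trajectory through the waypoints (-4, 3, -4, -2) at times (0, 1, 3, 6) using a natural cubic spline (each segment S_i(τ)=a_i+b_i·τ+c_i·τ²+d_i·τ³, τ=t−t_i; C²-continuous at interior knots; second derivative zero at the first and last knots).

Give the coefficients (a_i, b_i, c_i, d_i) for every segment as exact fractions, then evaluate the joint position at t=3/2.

Δ: Δ0=7, Δ1=-7/2, Δ2=2/3
row 1: diag=6, rhs=-63; c'=1/3, d'=-21/2
row 2: denom=10−2·1/3=28/3; d'=(25−2·-21/2)/(28/3)=69/14
back: M2=69/14
back: M1=-21/2−1/3·69/14=-85/7
M: M0=0, M1=-85/7, M2=69/14, M3=0
seg 0: a=-4, c=M0/2=0, d=(M1−M0)/(6·1)=-85/42, b=Δ0−h0·(2M0+M1)/6=379/42
seg 1: a=3, c=M1/2=-85/14, d=(M2−M1)/(6·2)=239/168, b=Δ1−h1·(2M1+M2)/6=62/21
seg 2: a=-4, c=M2/2=69/28, d=(M3−M2)/(6·3)=-23/84, b=Δ2−h2·(2M2+M3)/6=-179/42
t_q=3/2 → seg 1, τ=1/2; S=3+62/21·τ+-85/14·τ²+239/168·τ³=1405/448

  seg 0: a=-4 b=379/42 c=0 d=-85/42
  seg 1: a=3 b=62/21 c=-85/14 d=239/168
  seg 2: a=-4 b=-179/42 c=69/28 d=-23/84
S(3/2) = 1405/448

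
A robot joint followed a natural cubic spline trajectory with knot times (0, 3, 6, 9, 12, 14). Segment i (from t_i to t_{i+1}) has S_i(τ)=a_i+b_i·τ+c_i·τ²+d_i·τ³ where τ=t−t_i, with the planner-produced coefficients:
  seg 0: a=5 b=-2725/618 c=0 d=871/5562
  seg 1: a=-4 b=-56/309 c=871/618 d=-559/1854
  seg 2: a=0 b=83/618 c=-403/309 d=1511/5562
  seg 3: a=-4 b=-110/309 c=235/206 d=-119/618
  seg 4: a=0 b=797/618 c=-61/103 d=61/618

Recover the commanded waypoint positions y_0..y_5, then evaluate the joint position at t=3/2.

y_0=5 y_1=-4 y_2=0 y_3=-4 y_4=0 y_5=1
S(3/2) = -1789/1648

y_0 = S_0(0) = a_0 = 5
y_1 = S_1(0) = a_1 = -4
y_2 = S_2(0) = a_2 = 0
y_3 = S_3(0) = a_3 = -4
y_4 = S_4(0) = a_4 = 0
y_5 = S_4(2) = 1
t_q=3/2 is in segment 0 (τ=3/2); S_0(τ)=-1789/1648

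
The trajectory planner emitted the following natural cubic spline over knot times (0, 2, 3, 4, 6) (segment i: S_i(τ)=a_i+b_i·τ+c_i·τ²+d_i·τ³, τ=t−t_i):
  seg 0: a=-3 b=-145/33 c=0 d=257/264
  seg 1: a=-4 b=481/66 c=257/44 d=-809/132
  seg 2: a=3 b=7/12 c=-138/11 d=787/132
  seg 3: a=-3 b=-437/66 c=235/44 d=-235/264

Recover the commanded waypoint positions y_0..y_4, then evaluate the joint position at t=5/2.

y_0 = S_0(0) = a_0 = -3
y_1 = S_1(0) = a_1 = -4
y_2 = S_2(0) = a_2 = 3
y_3 = S_3(0) = a_3 = -3
y_4 = S_3(2) = -2
t_q=5/2 is in segment 1 (τ=1/2); S_1(τ)=119/352

y_0=-3 y_1=-4 y_2=3 y_3=-3 y_4=-2
S(5/2) = 119/352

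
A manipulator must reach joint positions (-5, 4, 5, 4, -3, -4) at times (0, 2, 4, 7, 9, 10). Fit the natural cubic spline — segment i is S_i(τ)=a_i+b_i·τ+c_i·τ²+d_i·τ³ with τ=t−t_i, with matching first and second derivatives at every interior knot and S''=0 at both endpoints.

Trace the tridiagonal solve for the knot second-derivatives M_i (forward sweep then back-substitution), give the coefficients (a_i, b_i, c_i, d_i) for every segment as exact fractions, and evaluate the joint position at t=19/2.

  seg 0: a=-5 b=8009/1434 c=0 d=-389/1434
  seg 1: a=4 b=3341/1434 c=-389/239 d=511/1434
  seg 2: a=5 b=137/1434 c=122/239 d=-937/4302
  seg 3: a=4 b=-1952/717 c=-693/478 d=3043/5736
  seg 4: a=-3 b=-3091/1434 c=1657/956 d=-1657/2868
S(19/2) = -28425/7648

Δ: Δ0=9/2, Δ1=1/2, Δ2=-1/3, Δ3=-7/2, Δ4=-1
row 1: diag=8, rhs=-24; c'=1/4, d'=-3
row 2: denom=10−2·1/4=19/2; d'=(-5−2·-3)/(19/2)=2/19
row 3: denom=10−3·6/19=172/19; d'=(-19−3·2/19)/(172/19)=-367/172
row 4: denom=6−2·19/86=239/43; d'=(15−2·-367/172)/(239/43)=1657/478
back: M4=1657/478
back: M3=-367/172−19/86·1657/478=-693/239
back: M2=2/19−6/19·-693/239=244/239
back: M1=-3−1/4·244/239=-778/239
M: M0=0, M1=-778/239, M2=244/239, M3=-693/239, M4=1657/478, M5=0
seg 0: a=-5, c=M0/2=0, d=(M1−M0)/(6·2)=-389/1434, b=Δ0−h0·(2M0+M1)/6=8009/1434
seg 1: a=4, c=M1/2=-389/239, d=(M2−M1)/(6·2)=511/1434, b=Δ1−h1·(2M1+M2)/6=3341/1434
seg 2: a=5, c=M2/2=122/239, d=(M3−M2)/(6·3)=-937/4302, b=Δ2−h2·(2M2+M3)/6=137/1434
seg 3: a=4, c=M3/2=-693/478, d=(M4−M3)/(6·2)=3043/5736, b=Δ3−h3·(2M3+M4)/6=-1952/717
seg 4: a=-3, c=M4/2=1657/956, d=(M5−M4)/(6·1)=-1657/2868, b=Δ4−h4·(2M4+M5)/6=-3091/1434
t_q=19/2 → seg 4, τ=1/2; S=-3+-3091/1434·τ+1657/956·τ²+-1657/2868·τ³=-28425/7648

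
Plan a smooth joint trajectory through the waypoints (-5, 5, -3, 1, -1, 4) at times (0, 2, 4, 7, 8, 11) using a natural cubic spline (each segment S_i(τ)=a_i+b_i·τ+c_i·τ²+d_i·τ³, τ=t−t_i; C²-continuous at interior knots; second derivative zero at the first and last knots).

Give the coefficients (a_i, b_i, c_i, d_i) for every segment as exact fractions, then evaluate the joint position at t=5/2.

  seg 0: a=-5 b=631/81 c=0 d=-113/162
  seg 1: a=5 b=-47/81 c=-113/27 d=401/324
  seg 2: a=-3 b=-200/81 c=175/54 d=-959/1458
  seg 3: a=1 b=-127/162 c=-217/81 d=79/54
  seg 4: a=-1 b=-142/81 c=277/162 d=-277/1458
S(5/2) = 3299/864

Δ: Δ0=5, Δ1=-4, Δ2=4/3, Δ3=-2, Δ4=5/3
row 1: diag=8, rhs=-54; c'=1/4, d'=-27/4
row 2: denom=10−2·1/4=19/2; d'=(32−2·-27/4)/(19/2)=91/19
row 3: denom=8−3·6/19=134/19; d'=(-20−3·91/19)/(134/19)=-653/134
row 4: denom=8−1·19/134=1053/134; d'=(22−1·-653/134)/(1053/134)=277/81
back: M4=277/81
back: M3=-653/134−19/134·277/81=-434/81
back: M2=91/19−6/19·-434/81=175/27
back: M1=-27/4−1/4·175/27=-226/27
M: M0=0, M1=-226/27, M2=175/27, M3=-434/81, M4=277/81, M5=0
seg 0: a=-5, c=M0/2=0, d=(M1−M0)/(6·2)=-113/162, b=Δ0−h0·(2M0+M1)/6=631/81
seg 1: a=5, c=M1/2=-113/27, d=(M2−M1)/(6·2)=401/324, b=Δ1−h1·(2M1+M2)/6=-47/81
seg 2: a=-3, c=M2/2=175/54, d=(M3−M2)/(6·3)=-959/1458, b=Δ2−h2·(2M2+M3)/6=-200/81
seg 3: a=1, c=M3/2=-217/81, d=(M4−M3)/(6·1)=79/54, b=Δ3−h3·(2M3+M4)/6=-127/162
seg 4: a=-1, c=M4/2=277/162, d=(M5−M4)/(6·3)=-277/1458, b=Δ4−h4·(2M4+M5)/6=-142/81
t_q=5/2 → seg 1, τ=1/2; S=5+-47/81·τ+-113/27·τ²+401/324·τ³=3299/864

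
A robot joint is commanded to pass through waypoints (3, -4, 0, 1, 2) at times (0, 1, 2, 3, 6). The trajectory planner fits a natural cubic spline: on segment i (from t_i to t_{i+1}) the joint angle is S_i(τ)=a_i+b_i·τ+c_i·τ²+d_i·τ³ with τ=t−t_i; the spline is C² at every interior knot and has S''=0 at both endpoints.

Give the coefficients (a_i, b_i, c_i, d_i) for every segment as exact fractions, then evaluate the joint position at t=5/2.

Δ: Δ0=-7, Δ1=4, Δ2=1, Δ3=1/3
row 1: diag=4, rhs=66; c'=1/4, d'=33/2
row 2: denom=4−1·1/4=15/4; d'=(-18−1·33/2)/(15/4)=-46/5
row 3: denom=8−1·4/15=116/15; d'=(-4−1·-46/5)/(116/15)=39/58
back: M3=39/58
back: M2=-46/5−4/15·39/58=-272/29
back: M1=33/2−1/4·-272/29=1093/58
M: M0=0, M1=1093/58, M2=-272/29, M3=39/58, M4=0
seg 0: a=3, c=M0/2=0, d=(M1−M0)/(6·1)=1093/348, b=Δ0−h0·(2M0+M1)/6=-3529/348
seg 1: a=-4, c=M1/2=1093/116, d=(M2−M1)/(6·1)=-1637/348, b=Δ1−h1·(2M1+M2)/6=-125/174
seg 2: a=0, c=M2/2=-136/29, d=(M3−M2)/(6·1)=583/348, b=Δ2−h2·(2M2+M3)/6=1397/348
seg 3: a=1, c=M3/2=39/116, d=(M4−M3)/(6·3)=-13/348, b=Δ3−h3·(2M3+M4)/6=-59/174
t_q=5/2 → seg 2, τ=1/2; S=0+1397/348·τ+-136/29·τ²+583/348·τ³=969/928

  seg 0: a=3 b=-3529/348 c=0 d=1093/348
  seg 1: a=-4 b=-125/174 c=1093/116 d=-1637/348
  seg 2: a=0 b=1397/348 c=-136/29 d=583/348
  seg 3: a=1 b=-59/174 c=39/116 d=-13/348
S(5/2) = 969/928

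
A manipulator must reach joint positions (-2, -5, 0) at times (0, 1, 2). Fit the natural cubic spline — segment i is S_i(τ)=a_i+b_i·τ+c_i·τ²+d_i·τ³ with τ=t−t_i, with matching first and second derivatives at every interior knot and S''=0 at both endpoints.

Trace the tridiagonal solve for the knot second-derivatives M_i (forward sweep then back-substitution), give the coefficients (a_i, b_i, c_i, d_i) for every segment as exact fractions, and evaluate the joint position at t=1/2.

  seg 0: a=-2 b=-5 c=0 d=2
  seg 1: a=-5 b=1 c=6 d=-2
S(1/2) = -17/4

Δ: Δ0=-3, Δ1=5
row 1: diag=4, rhs=48; c'=1/4, d'=12
back: M1=12
M: M0=0, M1=12, M2=0
seg 0: a=-2, c=M0/2=0, d=(M1−M0)/(6·1)=2, b=Δ0−h0·(2M0+M1)/6=-5
seg 1: a=-5, c=M1/2=6, d=(M2−M1)/(6·1)=-2, b=Δ1−h1·(2M1+M2)/6=1
t_q=1/2 → seg 0, τ=1/2; S=-2+-5·τ+0·τ²+2·τ³=-17/4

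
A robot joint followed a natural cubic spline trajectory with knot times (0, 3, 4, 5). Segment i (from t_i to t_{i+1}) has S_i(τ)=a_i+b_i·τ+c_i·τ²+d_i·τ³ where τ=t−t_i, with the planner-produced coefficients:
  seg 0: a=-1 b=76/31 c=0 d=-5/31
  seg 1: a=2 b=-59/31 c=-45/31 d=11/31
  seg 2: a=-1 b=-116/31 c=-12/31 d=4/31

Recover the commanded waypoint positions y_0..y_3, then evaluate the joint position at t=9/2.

y_0=-1 y_1=2 y_2=-1 y_3=-5
S(9/2) = -183/62

y_0 = S_0(0) = a_0 = -1
y_1 = S_1(0) = a_1 = 2
y_2 = S_2(0) = a_2 = -1
y_3 = S_2(1) = -5
t_q=9/2 is in segment 2 (τ=1/2); S_2(τ)=-183/62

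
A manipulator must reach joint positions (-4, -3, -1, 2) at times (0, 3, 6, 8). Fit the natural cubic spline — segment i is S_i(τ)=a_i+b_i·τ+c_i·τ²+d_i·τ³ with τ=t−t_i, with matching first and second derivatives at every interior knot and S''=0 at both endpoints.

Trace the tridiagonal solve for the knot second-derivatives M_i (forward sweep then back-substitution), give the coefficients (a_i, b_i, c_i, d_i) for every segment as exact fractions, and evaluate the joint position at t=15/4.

  seg 0: a=-4 b=23/74 c=0 d=5/1998
  seg 1: a=-3 b=14/37 c=5/222 d=49/1998
  seg 2: a=-1 b=87/74 c=9/37 d=-3/74
S(15/4) = -12755/4736

Δ: Δ0=1/3, Δ1=2/3, Δ2=3/2
row 1: diag=12, rhs=2; c'=1/4, d'=1/6
row 2: denom=10−3·1/4=37/4; d'=(5−3·1/6)/(37/4)=18/37
back: M2=18/37
back: M1=1/6−1/4·18/37=5/111
M: M0=0, M1=5/111, M2=18/37, M3=0
seg 0: a=-4, c=M0/2=0, d=(M1−M0)/(6·3)=5/1998, b=Δ0−h0·(2M0+M1)/6=23/74
seg 1: a=-3, c=M1/2=5/222, d=(M2−M1)/(6·3)=49/1998, b=Δ1−h1·(2M1+M2)/6=14/37
seg 2: a=-1, c=M2/2=9/37, d=(M3−M2)/(6·2)=-3/74, b=Δ2−h2·(2M2+M3)/6=87/74
t_q=15/4 → seg 1, τ=3/4; S=-3+14/37·τ+5/222·τ²+49/1998·τ³=-12755/4736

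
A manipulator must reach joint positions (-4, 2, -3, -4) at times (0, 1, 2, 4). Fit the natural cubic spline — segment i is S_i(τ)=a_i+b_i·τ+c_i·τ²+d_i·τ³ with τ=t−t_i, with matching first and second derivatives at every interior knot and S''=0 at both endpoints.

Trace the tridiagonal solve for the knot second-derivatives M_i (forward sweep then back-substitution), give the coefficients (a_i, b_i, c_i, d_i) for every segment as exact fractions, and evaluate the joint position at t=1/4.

  seg 0: a=-4 b=417/46 c=0 d=-141/46
  seg 1: a=2 b=-3/23 c=-423/46 d=199/46
  seg 2: a=-3 b=-255/46 c=87/23 d=-29/46
S(1/4) = -5245/2944

Δ: Δ0=6, Δ1=-5, Δ2=-1/2
row 1: diag=4, rhs=-66; c'=1/4, d'=-33/2
row 2: denom=6−1·1/4=23/4; d'=(27−1·-33/2)/(23/4)=174/23
back: M2=174/23
back: M1=-33/2−1/4·174/23=-423/23
M: M0=0, M1=-423/23, M2=174/23, M3=0
seg 0: a=-4, c=M0/2=0, d=(M1−M0)/(6·1)=-141/46, b=Δ0−h0·(2M0+M1)/6=417/46
seg 1: a=2, c=M1/2=-423/46, d=(M2−M1)/(6·1)=199/46, b=Δ1−h1·(2M1+M2)/6=-3/23
seg 2: a=-3, c=M2/2=87/23, d=(M3−M2)/(6·2)=-29/46, b=Δ2−h2·(2M2+M3)/6=-255/46
t_q=1/4 → seg 0, τ=1/4; S=-4+417/46·τ+0·τ²+-141/46·τ³=-5245/2944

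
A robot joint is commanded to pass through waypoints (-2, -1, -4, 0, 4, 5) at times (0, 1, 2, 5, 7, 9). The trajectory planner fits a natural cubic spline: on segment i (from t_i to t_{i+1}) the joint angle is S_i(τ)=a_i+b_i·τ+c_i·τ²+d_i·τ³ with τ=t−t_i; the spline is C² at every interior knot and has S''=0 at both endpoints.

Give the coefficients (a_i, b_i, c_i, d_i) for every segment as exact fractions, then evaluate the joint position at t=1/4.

  seg 0: a=-2 b=13549/6204 c=0 d=-7345/6204
  seg 1: a=-1 b=-4243/3102 c=-7345/2068 d=11909/6204
  seg 2: a=-4 b=-16829/6204 c=1141/517 d=-1775/6204
  seg 3: a=0 b=8699/3102 c=-761/2068 d=-53/3102
  seg 4: a=4 b=3497/3102 c=-973/2068 d=973/12408
S(1/4) = -194891/132352

Δ: Δ0=1, Δ1=-3, Δ2=4/3, Δ3=2, Δ4=1/2
row 1: diag=4, rhs=-24; c'=1/4, d'=-6
row 2: denom=8−1·1/4=31/4; d'=(26−1·-6)/(31/4)=128/31
row 3: denom=10−3·12/31=274/31; d'=(4−3·128/31)/(274/31)=-130/137
row 4: denom=8−2·31/137=1034/137; d'=(-9−2·-130/137)/(1034/137)=-973/1034
back: M4=-973/1034
back: M3=-130/137−31/137·-973/1034=-761/1034
back: M2=128/31−12/31·-761/1034=2282/517
back: M1=-6−1/4·2282/517=-7345/1034
M: M0=0, M1=-7345/1034, M2=2282/517, M3=-761/1034, M4=-973/1034, M5=0
seg 0: a=-2, c=M0/2=0, d=(M1−M0)/(6·1)=-7345/6204, b=Δ0−h0·(2M0+M1)/6=13549/6204
seg 1: a=-1, c=M1/2=-7345/2068, d=(M2−M1)/(6·1)=11909/6204, b=Δ1−h1·(2M1+M2)/6=-4243/3102
seg 2: a=-4, c=M2/2=1141/517, d=(M3−M2)/(6·3)=-1775/6204, b=Δ2−h2·(2M2+M3)/6=-16829/6204
seg 3: a=0, c=M3/2=-761/2068, d=(M4−M3)/(6·2)=-53/3102, b=Δ3−h3·(2M3+M4)/6=8699/3102
seg 4: a=4, c=M4/2=-973/2068, d=(M5−M4)/(6·2)=973/12408, b=Δ4−h4·(2M4+M5)/6=3497/3102
t_q=1/4 → seg 0, τ=1/4; S=-2+13549/6204·τ+0·τ²+-7345/6204·τ³=-194891/132352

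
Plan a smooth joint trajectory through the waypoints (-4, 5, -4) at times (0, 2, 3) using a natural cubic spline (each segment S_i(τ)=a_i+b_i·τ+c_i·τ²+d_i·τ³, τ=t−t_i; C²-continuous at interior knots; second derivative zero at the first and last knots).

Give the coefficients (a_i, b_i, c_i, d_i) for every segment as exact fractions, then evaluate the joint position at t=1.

  seg 0: a=-4 b=9 c=0 d=-9/8
  seg 1: a=5 b=-9/2 c=-27/4 d=9/4
S(1) = 31/8

Δ: Δ0=9/2, Δ1=-9
row 1: diag=6, rhs=-81; c'=1/6, d'=-27/2
back: M1=-27/2
M: M0=0, M1=-27/2, M2=0
seg 0: a=-4, c=M0/2=0, d=(M1−M0)/(6·2)=-9/8, b=Δ0−h0·(2M0+M1)/6=9
seg 1: a=5, c=M1/2=-27/4, d=(M2−M1)/(6·1)=9/4, b=Δ1−h1·(2M1+M2)/6=-9/2
t_q=1 → seg 0, τ=1; S=-4+9·τ+0·τ²+-9/8·τ³=31/8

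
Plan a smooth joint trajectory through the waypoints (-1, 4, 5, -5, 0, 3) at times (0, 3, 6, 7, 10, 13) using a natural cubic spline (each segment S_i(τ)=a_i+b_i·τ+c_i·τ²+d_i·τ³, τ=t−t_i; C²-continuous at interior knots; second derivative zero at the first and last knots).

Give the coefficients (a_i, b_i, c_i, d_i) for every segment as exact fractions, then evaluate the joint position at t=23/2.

  seg 0: a=-1 b=58/75 c=0 d=67/675
  seg 1: a=4 b=259/75 c=67/75 d=-29/45
  seg 2: a=5 b=-644/75 c=-368/75 d=262/75
  seg 3: a=-5 b=-198/25 c=418/75 d=-107/135
  seg 4: a=0 b=103/25 c=-39/25 d=13/75
S(23/2) = 651/200

Δ: Δ0=5/3, Δ1=1/3, Δ2=-10, Δ3=5/3, Δ4=1
row 1: diag=12, rhs=-8; c'=1/4, d'=-2/3
row 2: denom=8−3·1/4=29/4; d'=(-62−3·-2/3)/(29/4)=-240/29
row 3: denom=8−1·4/29=228/29; d'=(70−1·-240/29)/(228/29)=1135/114
row 4: denom=12−3·29/76=825/76; d'=(-4−3·1135/114)/(825/76)=-78/25
back: M4=-78/25
back: M3=1135/114−29/76·-78/25=836/75
back: M2=-240/29−4/29·836/75=-736/75
back: M1=-2/3−1/4·-736/75=134/75
M: M0=0, M1=134/75, M2=-736/75, M3=836/75, M4=-78/25, M5=0
seg 0: a=-1, c=M0/2=0, d=(M1−M0)/(6·3)=67/675, b=Δ0−h0·(2M0+M1)/6=58/75
seg 1: a=4, c=M1/2=67/75, d=(M2−M1)/(6·3)=-29/45, b=Δ1−h1·(2M1+M2)/6=259/75
seg 2: a=5, c=M2/2=-368/75, d=(M3−M2)/(6·1)=262/75, b=Δ2−h2·(2M2+M3)/6=-644/75
seg 3: a=-5, c=M3/2=418/75, d=(M4−M3)/(6·3)=-107/135, b=Δ3−h3·(2M3+M4)/6=-198/25
seg 4: a=0, c=M4/2=-39/25, d=(M5−M4)/(6·3)=13/75, b=Δ4−h4·(2M4+M5)/6=103/25
t_q=23/2 → seg 4, τ=3/2; S=0+103/25·τ+-39/25·τ²+13/75·τ³=651/200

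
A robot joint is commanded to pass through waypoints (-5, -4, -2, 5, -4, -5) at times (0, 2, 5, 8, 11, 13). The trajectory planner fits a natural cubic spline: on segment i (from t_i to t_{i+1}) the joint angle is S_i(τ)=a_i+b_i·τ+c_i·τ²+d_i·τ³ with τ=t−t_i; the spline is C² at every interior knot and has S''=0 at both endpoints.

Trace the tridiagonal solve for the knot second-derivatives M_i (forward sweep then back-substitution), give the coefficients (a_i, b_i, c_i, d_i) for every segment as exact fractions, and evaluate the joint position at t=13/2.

  seg 0: a=-5 b=1667/2538 c=0 d=-199/5076
  seg 1: a=-4 b=473/2538 c=-199/846 d=1505/11421
  seg 2: a=-2 b=5921/2538 c=2413/2538 d=-77/243
  seg 3: a=5 b=-1315/2538 c=-4825/2538 d=4088/11421
  seg 4: a=-4 b=-5737/2538 c=1117/846 d=-1117/5076
S(13/2) = 483/188

Δ: Δ0=1/2, Δ1=2/3, Δ2=7/3, Δ3=-3, Δ4=-1/2
row 1: diag=10, rhs=1; c'=3/10, d'=1/10
row 2: denom=12−3·3/10=111/10; d'=(10−3·1/10)/(111/10)=97/111
row 3: denom=12−3·10/37=414/37; d'=(-32−3·97/111)/(414/37)=-427/138
row 4: denom=10−3·37/138=423/46; d'=(15−3·-427/138)/(423/46)=1117/423
back: M4=1117/423
back: M3=-427/138−37/138·1117/423=-4825/1269
back: M2=97/111−10/37·-4825/1269=2413/1269
back: M1=1/10−3/10·2413/1269=-199/423
M: M0=0, M1=-199/423, M2=2413/1269, M3=-4825/1269, M4=1117/423, M5=0
seg 0: a=-5, c=M0/2=0, d=(M1−M0)/(6·2)=-199/5076, b=Δ0−h0·(2M0+M1)/6=1667/2538
seg 1: a=-4, c=M1/2=-199/846, d=(M2−M1)/(6·3)=1505/11421, b=Δ1−h1·(2M1+M2)/6=473/2538
seg 2: a=-2, c=M2/2=2413/2538, d=(M3−M2)/(6·3)=-77/243, b=Δ2−h2·(2M2+M3)/6=5921/2538
seg 3: a=5, c=M3/2=-4825/2538, d=(M4−M3)/(6·3)=4088/11421, b=Δ3−h3·(2M3+M4)/6=-1315/2538
seg 4: a=-4, c=M4/2=1117/846, d=(M5−M4)/(6·2)=-1117/5076, b=Δ4−h4·(2M4+M5)/6=-5737/2538
t_q=13/2 → seg 2, τ=3/2; S=-2+5921/2538·τ+2413/2538·τ²+-77/243·τ³=483/188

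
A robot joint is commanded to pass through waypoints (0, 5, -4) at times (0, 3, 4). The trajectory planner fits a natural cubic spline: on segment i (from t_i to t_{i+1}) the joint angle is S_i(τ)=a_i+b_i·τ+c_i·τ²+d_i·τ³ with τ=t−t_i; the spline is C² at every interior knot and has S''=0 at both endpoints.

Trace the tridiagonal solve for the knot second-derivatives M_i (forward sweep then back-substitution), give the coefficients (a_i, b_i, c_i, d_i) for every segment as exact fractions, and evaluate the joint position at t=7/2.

  seg 0: a=0 b=17/3 c=0 d=-4/9
  seg 1: a=5 b=-19/3 c=-4 d=4/3
S(7/2) = 1

Δ: Δ0=5/3, Δ1=-9
row 1: diag=8, rhs=-64; c'=1/8, d'=-8
back: M1=-8
M: M0=0, M1=-8, M2=0
seg 0: a=0, c=M0/2=0, d=(M1−M0)/(6·3)=-4/9, b=Δ0−h0·(2M0+M1)/6=17/3
seg 1: a=5, c=M1/2=-4, d=(M2−M1)/(6·1)=4/3, b=Δ1−h1·(2M1+M2)/6=-19/3
t_q=7/2 → seg 1, τ=1/2; S=5+-19/3·τ+-4·τ²+4/3·τ³=1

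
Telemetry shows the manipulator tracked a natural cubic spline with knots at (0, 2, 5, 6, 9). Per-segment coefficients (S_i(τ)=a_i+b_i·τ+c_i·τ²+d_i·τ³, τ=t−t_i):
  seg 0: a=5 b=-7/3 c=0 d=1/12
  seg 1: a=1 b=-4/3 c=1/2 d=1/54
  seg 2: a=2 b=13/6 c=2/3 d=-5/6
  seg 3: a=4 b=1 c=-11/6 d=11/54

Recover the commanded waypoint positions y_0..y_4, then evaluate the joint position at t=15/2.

y_0 = S_0(0) = a_0 = 5
y_1 = S_1(0) = a_1 = 1
y_2 = S_2(0) = a_2 = 2
y_3 = S_3(0) = a_3 = 4
y_4 = S_3(3) = -4
t_q=15/2 is in segment 3 (τ=3/2); S_3(τ)=33/16

y_0=5 y_1=1 y_2=2 y_3=4 y_4=-4
S(15/2) = 33/16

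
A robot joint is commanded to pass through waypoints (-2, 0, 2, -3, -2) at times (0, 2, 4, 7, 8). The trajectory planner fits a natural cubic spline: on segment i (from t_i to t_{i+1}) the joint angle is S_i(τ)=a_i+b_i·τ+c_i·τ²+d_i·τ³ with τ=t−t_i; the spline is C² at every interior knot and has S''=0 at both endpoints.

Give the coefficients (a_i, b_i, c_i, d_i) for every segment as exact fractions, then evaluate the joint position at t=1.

Δ: Δ0=1, Δ1=1, Δ2=-5/3, Δ3=1
row 1: diag=8, rhs=0; c'=1/4, d'=0
row 2: denom=10−2·1/4=19/2; d'=(-16−2·0)/(19/2)=-32/19
row 3: denom=8−3·6/19=134/19; d'=(16−3·-32/19)/(134/19)=200/67
back: M3=200/67
back: M2=-32/19−6/19·200/67=-176/67
back: M1=0−1/4·-176/67=44/67
M: M0=0, M1=44/67, M2=-176/67, M3=200/67, M4=0
seg 0: a=-2, c=M0/2=0, d=(M1−M0)/(6·2)=11/201, b=Δ0−h0·(2M0+M1)/6=157/201
seg 1: a=0, c=M1/2=22/67, d=(M2−M1)/(6·2)=-55/201, b=Δ1−h1·(2M1+M2)/6=289/201
seg 2: a=2, c=M2/2=-88/67, d=(M3−M2)/(6·3)=188/603, b=Δ2−h2·(2M2+M3)/6=-107/201
seg 3: a=-3, c=M3/2=100/67, d=(M4−M3)/(6·1)=-100/201, b=Δ3−h3·(2M3+M4)/6=1/201
t_q=1 → seg 0, τ=1; S=-2+157/201·τ+0·τ²+11/201·τ³=-78/67

  seg 0: a=-2 b=157/201 c=0 d=11/201
  seg 1: a=0 b=289/201 c=22/67 d=-55/201
  seg 2: a=2 b=-107/201 c=-88/67 d=188/603
  seg 3: a=-3 b=1/201 c=100/67 d=-100/201
S(1) = -78/67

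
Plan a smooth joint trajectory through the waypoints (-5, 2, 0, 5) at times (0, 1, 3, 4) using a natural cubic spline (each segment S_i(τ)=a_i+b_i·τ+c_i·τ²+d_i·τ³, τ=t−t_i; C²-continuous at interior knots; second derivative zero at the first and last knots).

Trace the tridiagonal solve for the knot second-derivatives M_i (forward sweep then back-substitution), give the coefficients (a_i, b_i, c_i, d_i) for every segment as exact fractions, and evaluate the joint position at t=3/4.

Δ: Δ0=7, Δ1=-1, Δ2=5
row 1: diag=6, rhs=-48; c'=1/3, d'=-8
row 2: denom=6−2·1/3=16/3; d'=(36−2·-8)/(16/3)=39/4
back: M2=39/4
back: M1=-8−1/3·39/4=-45/4
M: M0=0, M1=-45/4, M2=39/4, M3=0
seg 0: a=-5, c=M0/2=0, d=(M1−M0)/(6·1)=-15/8, b=Δ0−h0·(2M0+M1)/6=71/8
seg 1: a=2, c=M1/2=-45/8, d=(M2−M1)/(6·2)=7/4, b=Δ1−h1·(2M1+M2)/6=13/4
seg 2: a=0, c=M2/2=39/8, d=(M3−M2)/(6·1)=-13/8, b=Δ2−h2·(2M2+M3)/6=7/4
t_q=3/4 → seg 0, τ=3/4; S=-5+71/8·τ+0·τ²+-15/8·τ³=443/512

  seg 0: a=-5 b=71/8 c=0 d=-15/8
  seg 1: a=2 b=13/4 c=-45/8 d=7/4
  seg 2: a=0 b=7/4 c=39/8 d=-13/8
S(3/4) = 443/512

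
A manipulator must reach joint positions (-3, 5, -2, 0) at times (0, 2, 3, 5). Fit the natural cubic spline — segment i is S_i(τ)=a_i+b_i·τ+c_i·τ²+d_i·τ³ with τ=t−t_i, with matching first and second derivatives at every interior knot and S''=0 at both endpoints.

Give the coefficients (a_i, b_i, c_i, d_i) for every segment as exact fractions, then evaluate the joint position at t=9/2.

  seg 0: a=-3 b=288/35 c=0 d=-37/35
  seg 1: a=5 b=-156/35 c=-222/35 d=19/5
  seg 2: a=-2 b=-201/35 c=177/35 d=-59/70
S(9/2) = -233/112

Δ: Δ0=4, Δ1=-7, Δ2=1
row 1: diag=6, rhs=-66; c'=1/6, d'=-11
row 2: denom=6−1·1/6=35/6; d'=(48−1·-11)/(35/6)=354/35
back: M2=354/35
back: M1=-11−1/6·354/35=-444/35
M: M0=0, M1=-444/35, M2=354/35, M3=0
seg 0: a=-3, c=M0/2=0, d=(M1−M0)/(6·2)=-37/35, b=Δ0−h0·(2M0+M1)/6=288/35
seg 1: a=5, c=M1/2=-222/35, d=(M2−M1)/(6·1)=19/5, b=Δ1−h1·(2M1+M2)/6=-156/35
seg 2: a=-2, c=M2/2=177/35, d=(M3−M2)/(6·2)=-59/70, b=Δ2−h2·(2M2+M3)/6=-201/35
t_q=9/2 → seg 2, τ=3/2; S=-2+-201/35·τ+177/35·τ²+-59/70·τ³=-233/112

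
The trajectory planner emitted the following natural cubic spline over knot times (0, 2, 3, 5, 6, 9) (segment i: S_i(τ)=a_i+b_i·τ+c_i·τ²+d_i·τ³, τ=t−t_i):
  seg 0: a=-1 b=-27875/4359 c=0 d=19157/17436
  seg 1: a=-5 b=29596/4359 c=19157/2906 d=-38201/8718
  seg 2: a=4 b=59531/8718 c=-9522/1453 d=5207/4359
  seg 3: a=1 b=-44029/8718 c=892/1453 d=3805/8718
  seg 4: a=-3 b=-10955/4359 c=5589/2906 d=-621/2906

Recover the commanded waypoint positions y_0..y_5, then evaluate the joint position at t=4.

y_0=-1 y_1=-5 y_2=4 y_3=1 y_4=-3 y_5=1
S(4) = 15895/2906

y_0 = S_0(0) = a_0 = -1
y_1 = S_1(0) = a_1 = -5
y_2 = S_2(0) = a_2 = 4
y_3 = S_3(0) = a_3 = 1
y_4 = S_4(0) = a_4 = -3
y_5 = S_4(3) = 1
t_q=4 is in segment 2 (τ=1); S_2(τ)=15895/2906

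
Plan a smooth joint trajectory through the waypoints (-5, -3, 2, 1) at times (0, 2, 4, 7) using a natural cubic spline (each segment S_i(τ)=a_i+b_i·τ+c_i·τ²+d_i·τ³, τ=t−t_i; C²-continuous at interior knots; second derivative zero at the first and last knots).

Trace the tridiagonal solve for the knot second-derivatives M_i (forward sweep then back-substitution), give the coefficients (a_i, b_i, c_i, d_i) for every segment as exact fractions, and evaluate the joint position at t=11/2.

Δ: Δ0=1, Δ1=5/2, Δ2=-1/3
row 1: diag=8, rhs=9; c'=1/4, d'=9/8
row 2: denom=10−2·1/4=19/2; d'=(-17−2·9/8)/(19/2)=-77/38
back: M2=-77/38
back: M1=9/8−1/4·-77/38=31/19
M: M0=0, M1=31/19, M2=-77/38, M3=0
seg 0: a=-5, c=M0/2=0, d=(M1−M0)/(6·2)=31/228, b=Δ0−h0·(2M0+M1)/6=26/57
seg 1: a=-3, c=M1/2=31/38, d=(M2−M1)/(6·2)=-139/456, b=Δ1−h1·(2M1+M2)/6=119/57
seg 2: a=2, c=M2/2=-77/76, d=(M3−M2)/(6·3)=77/684, b=Δ2−h2·(2M2+M3)/6=193/114
t_q=11/2 → seg 2, τ=3/2; S=2+193/114·τ+-77/76·τ²+77/684·τ³=1605/608

  seg 0: a=-5 b=26/57 c=0 d=31/228
  seg 1: a=-3 b=119/57 c=31/38 d=-139/456
  seg 2: a=2 b=193/114 c=-77/76 d=77/684
S(11/2) = 1605/608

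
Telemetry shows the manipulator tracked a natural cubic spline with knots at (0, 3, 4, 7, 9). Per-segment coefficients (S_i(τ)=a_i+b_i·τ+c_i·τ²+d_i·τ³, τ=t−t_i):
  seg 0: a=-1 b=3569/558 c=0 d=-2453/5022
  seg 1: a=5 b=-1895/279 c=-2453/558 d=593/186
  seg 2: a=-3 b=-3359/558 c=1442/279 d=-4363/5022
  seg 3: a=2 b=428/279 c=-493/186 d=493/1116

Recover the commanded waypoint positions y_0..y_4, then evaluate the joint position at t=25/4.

y_0 = S_0(0) = a_0 = -1
y_1 = S_1(0) = a_1 = 5
y_2 = S_2(0) = a_2 = -3
y_3 = S_3(0) = a_3 = 2
y_4 = S_3(2) = -2
t_q=25/4 is in segment 2 (τ=9/4); S_2(τ)=-1091/3968

y_0=-1 y_1=5 y_2=-3 y_3=2 y_4=-2
S(25/4) = -1091/3968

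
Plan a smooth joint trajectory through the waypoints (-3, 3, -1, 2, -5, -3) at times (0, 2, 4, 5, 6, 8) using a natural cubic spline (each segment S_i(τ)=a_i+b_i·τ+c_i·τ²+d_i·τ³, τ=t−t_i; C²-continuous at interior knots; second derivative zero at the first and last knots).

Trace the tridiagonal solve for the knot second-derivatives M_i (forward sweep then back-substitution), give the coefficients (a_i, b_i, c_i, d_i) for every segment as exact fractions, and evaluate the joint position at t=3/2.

  seg 0: a=-3 b=1236/241 c=0 d=-513/964
  seg 1: a=3 b=-303/241 c=-1539/482 d=340/241
  seg 2: a=-1 b=699/241 c=2541/482 d=-2493/482
  seg 3: a=2 b=-999/482 c=-2469/241 d=2563/482
  seg 4: a=-5 b=-1593/241 c=2751/482 d=-917/964
S(3/2) = 22341/7712

Δ: Δ0=3, Δ1=-2, Δ2=3, Δ3=-7, Δ4=1
row 1: diag=8, rhs=-30; c'=1/4, d'=-15/4
row 2: denom=6−2·1/4=11/2; d'=(30−2·-15/4)/(11/2)=75/11
row 3: denom=4−1·2/11=42/11; d'=(-60−1·75/11)/(42/11)=-35/2
row 4: denom=6−1·11/42=241/42; d'=(48−1·-35/2)/(241/42)=2751/241
back: M4=2751/241
back: M3=-35/2−11/42·2751/241=-4938/241
back: M2=75/11−2/11·-4938/241=2541/241
back: M1=-15/4−1/4·2541/241=-1539/241
M: M0=0, M1=-1539/241, M2=2541/241, M3=-4938/241, M4=2751/241, M5=0
seg 0: a=-3, c=M0/2=0, d=(M1−M0)/(6·2)=-513/964, b=Δ0−h0·(2M0+M1)/6=1236/241
seg 1: a=3, c=M1/2=-1539/482, d=(M2−M1)/(6·2)=340/241, b=Δ1−h1·(2M1+M2)/6=-303/241
seg 2: a=-1, c=M2/2=2541/482, d=(M3−M2)/(6·1)=-2493/482, b=Δ2−h2·(2M2+M3)/6=699/241
seg 3: a=2, c=M3/2=-2469/241, d=(M4−M3)/(6·1)=2563/482, b=Δ3−h3·(2M3+M4)/6=-999/482
seg 4: a=-5, c=M4/2=2751/482, d=(M5−M4)/(6·2)=-917/964, b=Δ4−h4·(2M4+M5)/6=-1593/241
t_q=3/2 → seg 0, τ=3/2; S=-3+1236/241·τ+0·τ²+-513/964·τ³=22341/7712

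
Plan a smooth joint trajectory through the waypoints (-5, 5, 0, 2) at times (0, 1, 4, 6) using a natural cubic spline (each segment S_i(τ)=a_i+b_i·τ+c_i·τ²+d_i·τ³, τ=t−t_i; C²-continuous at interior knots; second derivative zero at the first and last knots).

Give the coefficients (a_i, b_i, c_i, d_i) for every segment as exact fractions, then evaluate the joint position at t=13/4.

Δ: Δ0=10, Δ1=-5/3, Δ2=1
row 1: diag=8, rhs=-70; c'=3/8, d'=-35/4
row 2: denom=10−3·3/8=71/8; d'=(16−3·-35/4)/(71/8)=338/71
back: M2=338/71
back: M1=-35/4−3/8·338/71=-748/71
M: M0=0, M1=-748/71, M2=338/71, M3=0
seg 0: a=-5, c=M0/2=0, d=(M1−M0)/(6·1)=-374/213, b=Δ0−h0·(2M0+M1)/6=2504/213
seg 1: a=5, c=M1/2=-374/71, d=(M2−M1)/(6·3)=181/213, b=Δ1−h1·(2M1+M2)/6=1382/213
seg 2: a=0, c=M2/2=169/71, d=(M3−M2)/(6·2)=-169/426, b=Δ2−h2·(2M2+M3)/6=-463/213
t_q=13/4 → seg 1, τ=9/4; S=5+1382/213·τ+-374/71·τ²+181/213·τ³=11863/4544

  seg 0: a=-5 b=2504/213 c=0 d=-374/213
  seg 1: a=5 b=1382/213 c=-374/71 d=181/213
  seg 2: a=0 b=-463/213 c=169/71 d=-169/426
S(13/4) = 11863/4544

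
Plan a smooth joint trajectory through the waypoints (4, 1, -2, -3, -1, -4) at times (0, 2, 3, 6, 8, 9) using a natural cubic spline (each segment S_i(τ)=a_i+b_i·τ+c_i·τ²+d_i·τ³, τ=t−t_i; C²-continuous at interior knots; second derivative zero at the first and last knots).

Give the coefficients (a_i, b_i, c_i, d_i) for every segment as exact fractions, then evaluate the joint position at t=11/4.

  seg 0: a=4 b=-1558/1731 c=0 d=-2077/13848
  seg 1: a=1 b=-9347/3462 c=-2077/2308 d=4153/6924
  seg 2: a=-2 b=-18697/6924 c=519/577 d=-85/2308
  seg 3: a=-3 b=5893/3462 c=1311/2308 d=-1591/3462
  seg 4: a=-1 b=-5333/3462 c=-5053/2308 d=5053/6924
S(11/4) = -188787/147712

Δ: Δ0=-3/2, Δ1=-3, Δ2=-1/3, Δ3=1, Δ4=-3
row 1: diag=6, rhs=-9; c'=1/6, d'=-3/2
row 2: denom=8−1·1/6=47/6; d'=(16−1·-3/2)/(47/6)=105/47
row 3: denom=10−3·18/47=416/47; d'=(8−3·105/47)/(416/47)=61/416
row 4: denom=6−2·47/208=577/104; d'=(-24−2·61/416)/(577/104)=-5053/1154
back: M4=-5053/1154
back: M3=61/416−47/208·-5053/1154=1311/1154
back: M2=105/47−18/47·1311/1154=1038/577
back: M1=-3/2−1/6·1038/577=-2077/1154
M: M0=0, M1=-2077/1154, M2=1038/577, M3=1311/1154, M4=-5053/1154, M5=0
seg 0: a=4, c=M0/2=0, d=(M1−M0)/(6·2)=-2077/13848, b=Δ0−h0·(2M0+M1)/6=-1558/1731
seg 1: a=1, c=M1/2=-2077/2308, d=(M2−M1)/(6·1)=4153/6924, b=Δ1−h1·(2M1+M2)/6=-9347/3462
seg 2: a=-2, c=M2/2=519/577, d=(M3−M2)/(6·3)=-85/2308, b=Δ2−h2·(2M2+M3)/6=-18697/6924
seg 3: a=-3, c=M3/2=1311/2308, d=(M4−M3)/(6·2)=-1591/3462, b=Δ3−h3·(2M3+M4)/6=5893/3462
seg 4: a=-1, c=M4/2=-5053/2308, d=(M5−M4)/(6·1)=5053/6924, b=Δ4−h4·(2M4+M5)/6=-5333/3462
t_q=11/4 → seg 1, τ=3/4; S=1+-9347/3462·τ+-2077/2308·τ²+4153/6924·τ³=-188787/147712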